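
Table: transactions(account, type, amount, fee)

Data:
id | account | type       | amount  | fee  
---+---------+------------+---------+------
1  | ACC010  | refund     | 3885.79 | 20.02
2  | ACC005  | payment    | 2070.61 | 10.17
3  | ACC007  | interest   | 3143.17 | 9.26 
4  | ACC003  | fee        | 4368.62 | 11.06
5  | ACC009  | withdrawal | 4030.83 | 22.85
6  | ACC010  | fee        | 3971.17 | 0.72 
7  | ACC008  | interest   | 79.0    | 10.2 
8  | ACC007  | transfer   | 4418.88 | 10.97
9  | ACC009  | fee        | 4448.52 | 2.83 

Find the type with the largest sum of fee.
SELECT type, SUM(fee) as val
FROM transactions
GROUP BY type
ORDER BY val DESC
LIMIT 1

Result: withdrawal with sum(fee) = 22.85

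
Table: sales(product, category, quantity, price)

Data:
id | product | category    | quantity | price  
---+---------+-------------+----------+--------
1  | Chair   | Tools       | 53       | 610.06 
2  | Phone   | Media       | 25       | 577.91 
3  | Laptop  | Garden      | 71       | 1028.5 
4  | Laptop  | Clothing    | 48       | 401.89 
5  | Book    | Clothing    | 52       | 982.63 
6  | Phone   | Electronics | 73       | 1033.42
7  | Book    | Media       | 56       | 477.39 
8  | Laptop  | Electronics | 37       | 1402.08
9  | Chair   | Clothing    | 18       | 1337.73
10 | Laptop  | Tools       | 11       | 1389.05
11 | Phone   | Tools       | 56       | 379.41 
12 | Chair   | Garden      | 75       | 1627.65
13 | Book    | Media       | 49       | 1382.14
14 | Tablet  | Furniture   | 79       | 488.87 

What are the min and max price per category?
SELECT category, MIN(price), MAX(price)
FROM sales
GROUP BY category

Result:
  Clothing: min=401.89, max=1337.73
  Electronics: min=1033.42, max=1402.08
  Furniture: min=488.87, max=488.87
  Garden: min=1028.50, max=1627.65
  Media: min=477.39, max=1382.14
  Tools: min=379.41, max=1389.05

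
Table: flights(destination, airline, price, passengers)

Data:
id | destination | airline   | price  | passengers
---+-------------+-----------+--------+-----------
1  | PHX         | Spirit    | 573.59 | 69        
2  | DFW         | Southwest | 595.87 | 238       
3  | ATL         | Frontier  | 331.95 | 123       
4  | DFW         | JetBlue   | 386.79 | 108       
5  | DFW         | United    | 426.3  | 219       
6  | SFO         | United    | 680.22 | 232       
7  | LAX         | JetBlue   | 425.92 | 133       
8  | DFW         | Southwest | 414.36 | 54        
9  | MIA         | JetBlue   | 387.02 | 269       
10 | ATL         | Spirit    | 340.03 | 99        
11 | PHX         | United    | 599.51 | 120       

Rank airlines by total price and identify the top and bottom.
SELECT airline, SUM(price)
FROM flights
GROUP BY airline
ORDER BY SUM(price)

All groups:
  Frontier: 331.95
  Spirit: 913.62
  Southwest: 1010.23
  JetBlue: 1199.73
  United: 1706.03

Highest: United (1706.03)
Lowest: Frontier (331.95)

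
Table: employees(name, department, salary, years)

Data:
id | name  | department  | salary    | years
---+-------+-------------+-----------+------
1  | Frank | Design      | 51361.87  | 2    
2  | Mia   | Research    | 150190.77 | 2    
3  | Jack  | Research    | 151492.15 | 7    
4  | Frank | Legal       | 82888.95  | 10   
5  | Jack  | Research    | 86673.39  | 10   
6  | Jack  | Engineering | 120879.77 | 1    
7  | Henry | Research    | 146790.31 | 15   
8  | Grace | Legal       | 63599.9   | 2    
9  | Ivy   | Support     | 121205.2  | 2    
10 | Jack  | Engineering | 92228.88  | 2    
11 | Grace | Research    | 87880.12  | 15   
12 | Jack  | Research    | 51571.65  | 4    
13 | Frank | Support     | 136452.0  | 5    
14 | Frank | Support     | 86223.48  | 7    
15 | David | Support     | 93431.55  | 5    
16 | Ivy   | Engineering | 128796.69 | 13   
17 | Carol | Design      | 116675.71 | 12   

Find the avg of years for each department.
SELECT department, AVG(years) as result
FROM employees
GROUP BY department

Result:
  Design: 7.00
  Engineering: 5.33
  Legal: 6.00
  Research: 8.83
  Support: 4.75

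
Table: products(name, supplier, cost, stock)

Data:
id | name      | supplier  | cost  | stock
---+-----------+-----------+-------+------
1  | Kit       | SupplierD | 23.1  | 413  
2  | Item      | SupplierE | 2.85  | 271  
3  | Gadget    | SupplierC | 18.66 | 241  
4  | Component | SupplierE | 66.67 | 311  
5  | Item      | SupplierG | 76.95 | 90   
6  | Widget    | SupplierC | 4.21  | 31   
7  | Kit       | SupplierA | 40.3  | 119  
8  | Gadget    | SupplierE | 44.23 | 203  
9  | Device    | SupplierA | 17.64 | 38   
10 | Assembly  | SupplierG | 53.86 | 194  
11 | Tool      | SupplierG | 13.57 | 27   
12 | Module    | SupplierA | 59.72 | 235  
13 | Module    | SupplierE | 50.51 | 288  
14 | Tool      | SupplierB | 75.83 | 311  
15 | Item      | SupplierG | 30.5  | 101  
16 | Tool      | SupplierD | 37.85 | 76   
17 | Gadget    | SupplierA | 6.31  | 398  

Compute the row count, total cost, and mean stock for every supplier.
SELECT supplier,
       COUNT(*) as cnt,
       SUM(cost) as total_cost,
       AVG(stock) as avg_stock
FROM products
GROUP BY supplier

Result:
  SupplierA: 4 records, 123.97 total cost, 197.50 avg stock
  SupplierB: 1 records, 75.83 total cost, 311.00 avg stock
  SupplierC: 2 records, 22.87 total cost, 136.00 avg stock
  SupplierD: 2 records, 60.95 total cost, 244.50 avg stock
  SupplierE: 4 records, 164.26 total cost, 268.25 avg stock
  SupplierG: 4 records, 174.88 total cost, 103.00 avg stock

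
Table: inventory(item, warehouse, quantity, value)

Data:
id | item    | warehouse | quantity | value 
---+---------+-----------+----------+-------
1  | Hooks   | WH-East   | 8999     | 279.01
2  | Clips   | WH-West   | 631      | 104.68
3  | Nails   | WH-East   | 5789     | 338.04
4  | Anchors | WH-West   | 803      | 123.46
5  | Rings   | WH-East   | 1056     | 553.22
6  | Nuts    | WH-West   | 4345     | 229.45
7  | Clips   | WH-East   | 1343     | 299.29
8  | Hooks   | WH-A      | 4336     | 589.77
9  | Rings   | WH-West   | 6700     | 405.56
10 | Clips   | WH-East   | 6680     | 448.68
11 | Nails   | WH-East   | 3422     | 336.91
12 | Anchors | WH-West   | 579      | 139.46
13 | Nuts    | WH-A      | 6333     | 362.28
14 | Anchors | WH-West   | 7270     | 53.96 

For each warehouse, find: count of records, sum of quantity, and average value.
SELECT warehouse,
       COUNT(*) as cnt,
       SUM(quantity) as total_quantity,
       AVG(value) as avg_value
FROM inventory
GROUP BY warehouse

Result:
  WH-A: 2 records, 10669 total quantity, 476.03 avg value
  WH-East: 6 records, 27289 total quantity, 375.86 avg value
  WH-West: 6 records, 20328 total quantity, 176.10 avg value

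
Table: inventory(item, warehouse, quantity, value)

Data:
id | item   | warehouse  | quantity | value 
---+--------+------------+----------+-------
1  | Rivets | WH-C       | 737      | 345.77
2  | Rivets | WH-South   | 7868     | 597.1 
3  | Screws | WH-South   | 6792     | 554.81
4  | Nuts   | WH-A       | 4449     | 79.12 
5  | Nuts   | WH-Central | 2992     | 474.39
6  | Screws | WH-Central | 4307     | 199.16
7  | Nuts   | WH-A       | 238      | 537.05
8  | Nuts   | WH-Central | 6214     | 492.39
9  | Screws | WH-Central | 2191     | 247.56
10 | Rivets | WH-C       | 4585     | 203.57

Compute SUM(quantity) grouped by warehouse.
SELECT warehouse, SUM(quantity) as result
FROM inventory
GROUP BY warehouse

Result:
  WH-A: 4687
  WH-C: 5322
  WH-Central: 15704
  WH-South: 14660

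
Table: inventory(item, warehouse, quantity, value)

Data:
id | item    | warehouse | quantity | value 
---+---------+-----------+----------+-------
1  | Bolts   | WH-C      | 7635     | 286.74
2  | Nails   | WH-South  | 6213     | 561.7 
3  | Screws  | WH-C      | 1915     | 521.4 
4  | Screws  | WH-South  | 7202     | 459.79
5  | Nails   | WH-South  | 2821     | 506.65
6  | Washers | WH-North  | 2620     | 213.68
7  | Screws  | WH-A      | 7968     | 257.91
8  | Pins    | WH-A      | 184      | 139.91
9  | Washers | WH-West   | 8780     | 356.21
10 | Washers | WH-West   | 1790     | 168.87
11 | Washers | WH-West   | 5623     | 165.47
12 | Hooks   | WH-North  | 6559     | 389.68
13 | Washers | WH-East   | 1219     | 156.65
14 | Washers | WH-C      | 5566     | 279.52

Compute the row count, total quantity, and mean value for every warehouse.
SELECT warehouse,
       COUNT(*) as cnt,
       SUM(quantity) as total_quantity,
       AVG(value) as avg_value
FROM inventory
GROUP BY warehouse

Result:
  WH-A: 2 records, 8152 total quantity, 198.91 avg value
  WH-C: 3 records, 15116 total quantity, 362.55 avg value
  WH-East: 1 records, 1219 total quantity, 156.65 avg value
  WH-North: 2 records, 9179 total quantity, 301.68 avg value
  WH-South: 3 records, 16236 total quantity, 509.38 avg value
  WH-West: 3 records, 16193 total quantity, 230.18 avg value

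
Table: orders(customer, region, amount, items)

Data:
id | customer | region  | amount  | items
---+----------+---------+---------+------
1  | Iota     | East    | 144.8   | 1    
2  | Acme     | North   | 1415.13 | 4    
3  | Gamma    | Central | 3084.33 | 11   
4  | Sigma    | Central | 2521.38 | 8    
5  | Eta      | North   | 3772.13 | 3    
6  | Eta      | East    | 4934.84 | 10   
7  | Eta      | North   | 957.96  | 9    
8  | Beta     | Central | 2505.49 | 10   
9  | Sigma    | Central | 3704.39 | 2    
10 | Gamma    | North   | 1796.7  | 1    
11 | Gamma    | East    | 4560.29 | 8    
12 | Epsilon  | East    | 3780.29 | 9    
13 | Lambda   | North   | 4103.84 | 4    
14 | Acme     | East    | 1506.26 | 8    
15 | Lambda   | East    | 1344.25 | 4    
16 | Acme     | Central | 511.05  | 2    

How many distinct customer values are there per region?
SELECT region, COUNT(DISTINCT customer)
FROM orders
GROUP BY region

Result:
  Central: 4 distinct
  East: 6 distinct
  North: 4 distinct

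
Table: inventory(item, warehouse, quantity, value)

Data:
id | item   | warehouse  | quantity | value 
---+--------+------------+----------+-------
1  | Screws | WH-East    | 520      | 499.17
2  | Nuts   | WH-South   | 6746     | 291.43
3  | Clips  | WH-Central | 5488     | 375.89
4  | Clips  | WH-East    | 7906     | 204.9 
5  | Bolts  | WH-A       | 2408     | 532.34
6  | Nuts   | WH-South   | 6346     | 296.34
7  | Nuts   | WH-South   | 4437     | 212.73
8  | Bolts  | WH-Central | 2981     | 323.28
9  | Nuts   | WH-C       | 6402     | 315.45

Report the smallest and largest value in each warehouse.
SELECT warehouse, MIN(value), MAX(value)
FROM inventory
GROUP BY warehouse

Result:
  WH-A: min=532.34, max=532.34
  WH-C: min=315.45, max=315.45
  WH-Central: min=323.28, max=375.89
  WH-East: min=204.90, max=499.17
  WH-South: min=212.73, max=296.34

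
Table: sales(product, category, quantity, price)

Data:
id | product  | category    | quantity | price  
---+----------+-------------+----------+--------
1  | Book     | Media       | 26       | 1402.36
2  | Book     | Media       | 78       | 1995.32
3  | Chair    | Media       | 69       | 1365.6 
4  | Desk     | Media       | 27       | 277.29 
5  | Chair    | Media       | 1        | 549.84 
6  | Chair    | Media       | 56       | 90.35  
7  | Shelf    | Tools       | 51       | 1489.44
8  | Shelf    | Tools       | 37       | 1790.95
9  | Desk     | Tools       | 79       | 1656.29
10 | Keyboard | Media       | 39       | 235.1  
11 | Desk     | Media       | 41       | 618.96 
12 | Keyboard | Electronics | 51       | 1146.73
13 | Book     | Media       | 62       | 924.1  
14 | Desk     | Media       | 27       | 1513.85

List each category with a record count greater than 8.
SELECT category, COUNT(*) as cnt
FROM sales
GROUP BY category
HAVING COUNT(*) > 8

Result:
  Media: 10

Note: HAVING filters groups after aggregation, WHERE filters rows before.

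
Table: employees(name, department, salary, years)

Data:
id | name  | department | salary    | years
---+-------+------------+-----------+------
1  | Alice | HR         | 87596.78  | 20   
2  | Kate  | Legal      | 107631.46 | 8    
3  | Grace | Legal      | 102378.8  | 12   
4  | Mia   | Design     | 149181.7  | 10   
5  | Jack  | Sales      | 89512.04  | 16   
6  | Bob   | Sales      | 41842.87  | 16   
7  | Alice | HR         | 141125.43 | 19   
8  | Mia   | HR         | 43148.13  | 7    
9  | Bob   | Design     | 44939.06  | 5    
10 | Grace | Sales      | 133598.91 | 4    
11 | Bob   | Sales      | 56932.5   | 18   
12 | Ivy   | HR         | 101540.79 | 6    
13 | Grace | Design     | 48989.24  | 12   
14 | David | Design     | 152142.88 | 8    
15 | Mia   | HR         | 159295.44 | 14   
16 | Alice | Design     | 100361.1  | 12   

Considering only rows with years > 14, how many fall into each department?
SELECT department, COUNT(*)
FROM employees
WHERE years > 14
GROUP BY department

Note: WHERE filters rows before grouping.

Result:
  HR: 2
  Sales: 3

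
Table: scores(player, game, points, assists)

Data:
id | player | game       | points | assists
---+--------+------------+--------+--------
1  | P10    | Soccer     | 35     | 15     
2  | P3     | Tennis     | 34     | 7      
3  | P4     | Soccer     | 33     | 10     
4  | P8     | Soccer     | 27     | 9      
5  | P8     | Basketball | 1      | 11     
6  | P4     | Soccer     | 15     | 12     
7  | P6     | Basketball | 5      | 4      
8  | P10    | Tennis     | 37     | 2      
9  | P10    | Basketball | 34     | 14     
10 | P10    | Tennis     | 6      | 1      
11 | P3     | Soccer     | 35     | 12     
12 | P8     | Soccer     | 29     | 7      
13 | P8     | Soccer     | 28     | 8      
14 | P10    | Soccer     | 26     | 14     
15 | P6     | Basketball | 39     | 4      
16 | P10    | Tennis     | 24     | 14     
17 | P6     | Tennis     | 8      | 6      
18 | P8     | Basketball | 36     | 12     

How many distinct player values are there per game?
SELECT game, COUNT(DISTINCT player)
FROM scores
GROUP BY game

Result:
  Basketball: 3 distinct
  Soccer: 4 distinct
  Tennis: 3 distinct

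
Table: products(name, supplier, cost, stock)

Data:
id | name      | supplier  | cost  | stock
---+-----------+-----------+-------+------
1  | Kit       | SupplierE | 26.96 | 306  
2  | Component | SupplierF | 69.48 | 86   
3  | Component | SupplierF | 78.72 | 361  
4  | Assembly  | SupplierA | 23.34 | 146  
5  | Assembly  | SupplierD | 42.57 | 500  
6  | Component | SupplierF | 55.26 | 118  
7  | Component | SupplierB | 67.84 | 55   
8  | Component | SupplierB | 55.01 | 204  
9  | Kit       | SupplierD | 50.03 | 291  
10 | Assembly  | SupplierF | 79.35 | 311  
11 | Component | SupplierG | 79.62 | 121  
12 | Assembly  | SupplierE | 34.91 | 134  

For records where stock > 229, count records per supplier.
SELECT supplier, COUNT(*)
FROM products
WHERE stock > 229
GROUP BY supplier

Note: WHERE filters rows before grouping.

Result:
  SupplierD: 2
  SupplierE: 1
  SupplierF: 2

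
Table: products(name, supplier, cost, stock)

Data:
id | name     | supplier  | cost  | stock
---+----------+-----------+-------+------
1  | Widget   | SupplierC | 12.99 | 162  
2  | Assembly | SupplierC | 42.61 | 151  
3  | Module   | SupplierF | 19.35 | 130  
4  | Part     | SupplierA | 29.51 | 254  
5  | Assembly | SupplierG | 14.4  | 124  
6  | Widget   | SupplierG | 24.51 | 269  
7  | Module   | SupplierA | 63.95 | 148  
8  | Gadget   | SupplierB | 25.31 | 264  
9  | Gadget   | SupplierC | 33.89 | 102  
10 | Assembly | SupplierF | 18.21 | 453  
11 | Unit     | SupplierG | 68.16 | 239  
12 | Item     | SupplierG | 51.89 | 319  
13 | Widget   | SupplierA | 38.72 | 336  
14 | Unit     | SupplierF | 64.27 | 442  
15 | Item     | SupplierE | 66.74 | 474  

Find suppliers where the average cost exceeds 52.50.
SELECT supplier, AVG(cost)
FROM products
GROUP BY supplier
HAVING AVG(cost) > 52.50

Result:
  SupplierE: avg=66.74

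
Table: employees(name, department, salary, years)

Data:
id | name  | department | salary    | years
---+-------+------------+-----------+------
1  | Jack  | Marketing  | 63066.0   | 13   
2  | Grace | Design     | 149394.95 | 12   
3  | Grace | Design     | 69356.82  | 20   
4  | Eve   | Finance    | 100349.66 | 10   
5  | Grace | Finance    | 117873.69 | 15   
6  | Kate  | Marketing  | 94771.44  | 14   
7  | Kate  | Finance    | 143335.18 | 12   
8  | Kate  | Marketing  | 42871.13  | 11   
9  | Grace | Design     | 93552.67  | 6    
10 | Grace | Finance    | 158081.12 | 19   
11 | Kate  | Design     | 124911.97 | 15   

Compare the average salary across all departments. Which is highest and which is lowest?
SELECT department, AVG(salary)
FROM employees
GROUP BY department
ORDER BY AVG(salary)

All groups:
  Marketing: 66902.86
  Design: 109304.10
  Finance: 129909.91

Highest: Finance (129909.91)
Lowest: Marketing (66902.86)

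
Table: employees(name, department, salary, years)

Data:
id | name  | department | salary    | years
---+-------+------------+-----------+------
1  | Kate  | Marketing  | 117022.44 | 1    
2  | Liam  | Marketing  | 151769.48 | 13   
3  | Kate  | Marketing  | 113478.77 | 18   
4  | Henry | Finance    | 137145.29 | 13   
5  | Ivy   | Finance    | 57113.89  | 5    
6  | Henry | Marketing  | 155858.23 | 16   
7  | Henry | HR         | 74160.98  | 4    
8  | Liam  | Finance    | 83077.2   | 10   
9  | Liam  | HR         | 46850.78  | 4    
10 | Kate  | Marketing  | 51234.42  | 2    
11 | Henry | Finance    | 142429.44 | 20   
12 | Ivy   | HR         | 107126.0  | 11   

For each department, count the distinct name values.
SELECT department, COUNT(DISTINCT name)
FROM employees
GROUP BY department

Result:
  Finance: 3 distinct
  HR: 3 distinct
  Marketing: 3 distinct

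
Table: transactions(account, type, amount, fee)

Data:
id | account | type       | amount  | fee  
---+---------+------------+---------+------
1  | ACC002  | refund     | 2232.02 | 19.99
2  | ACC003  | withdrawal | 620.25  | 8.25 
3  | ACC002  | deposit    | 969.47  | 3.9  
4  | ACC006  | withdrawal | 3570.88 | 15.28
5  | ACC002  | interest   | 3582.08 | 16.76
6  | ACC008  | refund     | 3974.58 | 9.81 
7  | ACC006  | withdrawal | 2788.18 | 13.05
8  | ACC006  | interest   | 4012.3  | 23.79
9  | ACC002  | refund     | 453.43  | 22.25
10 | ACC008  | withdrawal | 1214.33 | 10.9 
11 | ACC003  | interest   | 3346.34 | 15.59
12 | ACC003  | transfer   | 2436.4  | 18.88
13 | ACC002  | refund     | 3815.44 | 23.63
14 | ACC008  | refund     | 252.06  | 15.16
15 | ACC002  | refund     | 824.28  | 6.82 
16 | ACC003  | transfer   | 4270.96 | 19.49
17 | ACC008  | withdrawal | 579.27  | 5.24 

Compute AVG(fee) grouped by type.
SELECT type, AVG(fee) as result
FROM transactions
GROUP BY type

Result:
  deposit: 3.90
  interest: 18.71
  refund: 16.28
  transfer: 19.19
  withdrawal: 10.54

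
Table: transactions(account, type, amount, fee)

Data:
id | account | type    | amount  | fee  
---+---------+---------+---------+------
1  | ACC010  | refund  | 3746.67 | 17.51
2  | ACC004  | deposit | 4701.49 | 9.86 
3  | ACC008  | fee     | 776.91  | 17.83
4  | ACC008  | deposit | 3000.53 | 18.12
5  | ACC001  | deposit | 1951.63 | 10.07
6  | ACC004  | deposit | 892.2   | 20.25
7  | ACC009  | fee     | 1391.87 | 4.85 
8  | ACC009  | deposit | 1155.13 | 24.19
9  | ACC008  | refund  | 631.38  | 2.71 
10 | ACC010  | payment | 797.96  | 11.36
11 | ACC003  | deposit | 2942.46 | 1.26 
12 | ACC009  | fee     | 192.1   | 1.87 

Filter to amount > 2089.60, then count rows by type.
SELECT type, COUNT(*)
FROM transactions
WHERE amount > 2089.60
GROUP BY type

Note: WHERE filters rows before grouping.

Result:
  deposit: 3
  refund: 1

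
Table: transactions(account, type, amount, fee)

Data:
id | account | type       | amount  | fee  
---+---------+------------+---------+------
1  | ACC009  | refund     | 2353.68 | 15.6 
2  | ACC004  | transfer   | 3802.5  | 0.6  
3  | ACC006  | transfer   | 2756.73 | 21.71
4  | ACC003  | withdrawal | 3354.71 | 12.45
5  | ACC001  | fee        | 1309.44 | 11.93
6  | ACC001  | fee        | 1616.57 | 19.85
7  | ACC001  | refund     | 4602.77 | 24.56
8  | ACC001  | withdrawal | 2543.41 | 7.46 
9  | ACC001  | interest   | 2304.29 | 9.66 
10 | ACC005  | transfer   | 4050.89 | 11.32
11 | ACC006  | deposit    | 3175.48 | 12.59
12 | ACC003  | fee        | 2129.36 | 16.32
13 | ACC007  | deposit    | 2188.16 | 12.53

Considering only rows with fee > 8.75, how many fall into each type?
SELECT type, COUNT(*)
FROM transactions
WHERE fee > 8.75
GROUP BY type

Note: WHERE filters rows before grouping.

Result:
  deposit: 2
  fee: 3
  interest: 1
  refund: 2
  transfer: 2
  withdrawal: 1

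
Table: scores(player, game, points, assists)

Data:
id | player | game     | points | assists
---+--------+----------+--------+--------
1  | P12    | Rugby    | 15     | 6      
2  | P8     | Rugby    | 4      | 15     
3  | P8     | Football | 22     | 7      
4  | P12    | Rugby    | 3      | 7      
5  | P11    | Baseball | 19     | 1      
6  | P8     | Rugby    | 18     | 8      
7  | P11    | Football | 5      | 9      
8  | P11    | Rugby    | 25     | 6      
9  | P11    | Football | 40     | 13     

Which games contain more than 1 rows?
SELECT game, COUNT(*) as cnt
FROM scores
GROUP BY game
HAVING COUNT(*) > 1

Result:
  Football: 3
  Rugby: 5

Note: HAVING filters groups after aggregation, WHERE filters rows before.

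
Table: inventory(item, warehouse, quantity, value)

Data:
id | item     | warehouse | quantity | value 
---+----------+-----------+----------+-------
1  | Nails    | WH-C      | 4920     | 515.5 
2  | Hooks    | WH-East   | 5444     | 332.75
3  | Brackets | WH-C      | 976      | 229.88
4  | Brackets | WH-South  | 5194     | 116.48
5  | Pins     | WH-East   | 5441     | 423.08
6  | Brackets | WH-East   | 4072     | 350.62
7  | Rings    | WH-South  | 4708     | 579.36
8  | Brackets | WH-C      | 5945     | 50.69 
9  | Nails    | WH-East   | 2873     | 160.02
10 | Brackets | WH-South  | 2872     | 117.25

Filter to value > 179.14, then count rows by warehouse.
SELECT warehouse, COUNT(*)
FROM inventory
WHERE value > 179.14
GROUP BY warehouse

Note: WHERE filters rows before grouping.

Result:
  WH-C: 2
  WH-East: 3
  WH-South: 1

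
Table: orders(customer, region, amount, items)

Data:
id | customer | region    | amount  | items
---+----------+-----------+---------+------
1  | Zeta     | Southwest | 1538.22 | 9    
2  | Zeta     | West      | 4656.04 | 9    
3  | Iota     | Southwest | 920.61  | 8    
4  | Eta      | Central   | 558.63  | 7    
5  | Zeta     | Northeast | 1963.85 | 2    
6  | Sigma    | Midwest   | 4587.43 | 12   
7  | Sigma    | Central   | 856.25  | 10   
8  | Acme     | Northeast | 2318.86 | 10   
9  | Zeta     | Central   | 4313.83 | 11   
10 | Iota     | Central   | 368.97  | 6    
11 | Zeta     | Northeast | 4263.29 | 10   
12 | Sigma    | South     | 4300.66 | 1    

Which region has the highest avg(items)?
SELECT region, AVG(items) as val
FROM orders
GROUP BY region
ORDER BY val DESC
LIMIT 1

Result: Midwest with avg(items) = 12.00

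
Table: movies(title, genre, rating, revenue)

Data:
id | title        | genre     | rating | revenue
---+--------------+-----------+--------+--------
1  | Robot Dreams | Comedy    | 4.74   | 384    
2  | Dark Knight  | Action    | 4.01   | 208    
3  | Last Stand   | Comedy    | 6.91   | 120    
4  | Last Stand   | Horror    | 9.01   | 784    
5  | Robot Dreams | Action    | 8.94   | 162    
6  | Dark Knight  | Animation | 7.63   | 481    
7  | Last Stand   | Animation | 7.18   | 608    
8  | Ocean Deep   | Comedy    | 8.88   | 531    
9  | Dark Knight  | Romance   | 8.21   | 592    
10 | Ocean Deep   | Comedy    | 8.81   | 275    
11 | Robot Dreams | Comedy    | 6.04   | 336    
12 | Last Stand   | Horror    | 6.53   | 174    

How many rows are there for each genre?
SELECT genre, COUNT(*) as count
FROM movies
GROUP BY genre

Result:
  Action: 2
  Animation: 2
  Comedy: 5
  Horror: 2
  Romance: 1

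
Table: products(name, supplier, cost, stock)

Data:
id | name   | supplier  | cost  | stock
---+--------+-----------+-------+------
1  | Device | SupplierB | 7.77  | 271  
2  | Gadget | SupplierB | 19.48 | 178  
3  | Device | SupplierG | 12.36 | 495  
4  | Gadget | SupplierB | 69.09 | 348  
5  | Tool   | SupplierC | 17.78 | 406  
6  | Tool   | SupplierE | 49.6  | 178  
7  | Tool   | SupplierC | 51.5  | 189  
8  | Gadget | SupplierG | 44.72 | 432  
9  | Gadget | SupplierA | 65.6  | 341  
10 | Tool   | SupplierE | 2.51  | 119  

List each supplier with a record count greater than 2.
SELECT supplier, COUNT(*) as cnt
FROM products
GROUP BY supplier
HAVING COUNT(*) > 2

Result:
  SupplierB: 3

Note: HAVING filters groups after aggregation, WHERE filters rows before.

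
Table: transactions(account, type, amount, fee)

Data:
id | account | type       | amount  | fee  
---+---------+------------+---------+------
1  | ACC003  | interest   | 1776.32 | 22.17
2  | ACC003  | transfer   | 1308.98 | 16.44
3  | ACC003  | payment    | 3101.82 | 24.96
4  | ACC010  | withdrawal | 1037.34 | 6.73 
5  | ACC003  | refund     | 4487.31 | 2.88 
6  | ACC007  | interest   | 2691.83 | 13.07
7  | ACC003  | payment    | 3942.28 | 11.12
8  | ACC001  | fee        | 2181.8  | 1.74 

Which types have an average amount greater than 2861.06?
SELECT type, AVG(amount)
FROM transactions
GROUP BY type
HAVING AVG(amount) > 2861.06

Result:
  payment: avg=3522.05
  refund: avg=4487.31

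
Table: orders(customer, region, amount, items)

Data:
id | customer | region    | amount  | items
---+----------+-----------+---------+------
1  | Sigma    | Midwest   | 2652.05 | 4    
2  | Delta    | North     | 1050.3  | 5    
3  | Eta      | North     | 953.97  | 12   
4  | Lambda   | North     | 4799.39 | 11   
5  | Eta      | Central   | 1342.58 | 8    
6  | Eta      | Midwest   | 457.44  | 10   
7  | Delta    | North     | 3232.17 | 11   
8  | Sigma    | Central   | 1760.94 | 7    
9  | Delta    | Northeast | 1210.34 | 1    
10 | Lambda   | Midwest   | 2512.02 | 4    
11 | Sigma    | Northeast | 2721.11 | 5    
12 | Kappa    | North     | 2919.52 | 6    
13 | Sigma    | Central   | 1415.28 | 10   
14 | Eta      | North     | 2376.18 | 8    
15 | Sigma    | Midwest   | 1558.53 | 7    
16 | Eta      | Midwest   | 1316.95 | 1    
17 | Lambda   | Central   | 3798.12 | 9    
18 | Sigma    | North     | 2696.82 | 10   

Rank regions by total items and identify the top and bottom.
SELECT region, SUM(items)
FROM orders
GROUP BY region
ORDER BY SUM(items)

All groups:
  Northeast: 6
  Midwest: 26
  Central: 34
  North: 63

Highest: North (63)
Lowest: Northeast (6)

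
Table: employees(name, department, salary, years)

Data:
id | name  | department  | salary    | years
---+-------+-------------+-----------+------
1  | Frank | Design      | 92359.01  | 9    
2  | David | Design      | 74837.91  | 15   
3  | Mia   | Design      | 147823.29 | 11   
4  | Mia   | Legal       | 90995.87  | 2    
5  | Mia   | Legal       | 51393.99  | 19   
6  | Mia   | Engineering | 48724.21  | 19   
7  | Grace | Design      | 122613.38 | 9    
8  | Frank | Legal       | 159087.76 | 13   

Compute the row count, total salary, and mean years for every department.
SELECT department,
       COUNT(*) as cnt,
       SUM(salary) as total_salary,
       AVG(years) as avg_years
FROM employees
GROUP BY department

Result:
  Design: 4 records, 437633.59 total salary, 11.00 avg years
  Engineering: 1 records, 48724.21 total salary, 19.00 avg years
  Legal: 3 records, 301477.62 total salary, 11.33 avg years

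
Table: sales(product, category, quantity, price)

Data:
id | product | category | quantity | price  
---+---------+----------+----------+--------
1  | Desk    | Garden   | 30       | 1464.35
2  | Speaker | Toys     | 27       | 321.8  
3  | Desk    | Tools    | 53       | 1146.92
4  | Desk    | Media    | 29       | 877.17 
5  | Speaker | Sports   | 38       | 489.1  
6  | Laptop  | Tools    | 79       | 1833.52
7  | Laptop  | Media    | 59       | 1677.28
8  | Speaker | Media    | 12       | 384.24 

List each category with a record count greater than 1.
SELECT category, COUNT(*) as cnt
FROM sales
GROUP BY category
HAVING COUNT(*) > 1

Result:
  Media: 3
  Tools: 2

Note: HAVING filters groups after aggregation, WHERE filters rows before.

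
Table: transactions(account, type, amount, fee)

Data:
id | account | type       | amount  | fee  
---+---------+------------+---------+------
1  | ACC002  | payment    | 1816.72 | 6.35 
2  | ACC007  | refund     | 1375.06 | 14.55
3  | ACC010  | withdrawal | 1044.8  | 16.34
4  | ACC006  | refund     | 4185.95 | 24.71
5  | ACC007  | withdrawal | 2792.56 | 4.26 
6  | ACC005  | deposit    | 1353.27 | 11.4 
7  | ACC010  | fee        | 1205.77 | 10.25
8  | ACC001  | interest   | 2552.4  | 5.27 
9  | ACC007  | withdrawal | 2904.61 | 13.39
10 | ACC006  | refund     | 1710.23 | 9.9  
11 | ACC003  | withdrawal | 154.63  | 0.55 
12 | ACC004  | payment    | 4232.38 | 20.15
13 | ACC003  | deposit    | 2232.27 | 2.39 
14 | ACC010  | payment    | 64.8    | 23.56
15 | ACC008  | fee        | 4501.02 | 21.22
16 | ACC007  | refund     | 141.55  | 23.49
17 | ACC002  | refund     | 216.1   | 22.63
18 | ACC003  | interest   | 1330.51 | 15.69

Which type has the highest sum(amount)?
SELECT type, SUM(amount) as val
FROM transactions
GROUP BY type
ORDER BY val DESC
LIMIT 1

Result: refund with sum(amount) = 7628.89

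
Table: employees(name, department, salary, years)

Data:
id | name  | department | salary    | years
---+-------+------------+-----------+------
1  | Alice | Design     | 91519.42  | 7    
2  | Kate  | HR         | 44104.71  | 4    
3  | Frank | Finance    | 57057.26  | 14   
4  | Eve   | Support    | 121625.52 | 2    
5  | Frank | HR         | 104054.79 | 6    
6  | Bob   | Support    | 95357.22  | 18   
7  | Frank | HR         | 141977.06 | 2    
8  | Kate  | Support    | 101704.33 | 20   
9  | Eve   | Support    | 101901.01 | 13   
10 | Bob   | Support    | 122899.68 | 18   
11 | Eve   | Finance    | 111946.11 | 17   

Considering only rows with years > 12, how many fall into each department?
SELECT department, COUNT(*)
FROM employees
WHERE years > 12
GROUP BY department

Note: WHERE filters rows before grouping.

Result:
  Finance: 2
  Support: 4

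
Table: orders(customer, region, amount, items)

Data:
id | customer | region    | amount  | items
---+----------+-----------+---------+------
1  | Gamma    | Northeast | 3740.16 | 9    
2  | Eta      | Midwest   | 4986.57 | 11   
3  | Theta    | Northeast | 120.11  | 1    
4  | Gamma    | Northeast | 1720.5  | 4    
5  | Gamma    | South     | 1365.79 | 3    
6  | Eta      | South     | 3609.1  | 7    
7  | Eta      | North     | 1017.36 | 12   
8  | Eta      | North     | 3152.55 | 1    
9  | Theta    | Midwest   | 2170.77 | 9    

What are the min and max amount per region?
SELECT region, MIN(amount), MAX(amount)
FROM orders
GROUP BY region

Result:
  Midwest: min=2170.77, max=4986.57
  North: min=1017.36, max=3152.55
  Northeast: min=120.11, max=3740.16
  South: min=1365.79, max=3609.10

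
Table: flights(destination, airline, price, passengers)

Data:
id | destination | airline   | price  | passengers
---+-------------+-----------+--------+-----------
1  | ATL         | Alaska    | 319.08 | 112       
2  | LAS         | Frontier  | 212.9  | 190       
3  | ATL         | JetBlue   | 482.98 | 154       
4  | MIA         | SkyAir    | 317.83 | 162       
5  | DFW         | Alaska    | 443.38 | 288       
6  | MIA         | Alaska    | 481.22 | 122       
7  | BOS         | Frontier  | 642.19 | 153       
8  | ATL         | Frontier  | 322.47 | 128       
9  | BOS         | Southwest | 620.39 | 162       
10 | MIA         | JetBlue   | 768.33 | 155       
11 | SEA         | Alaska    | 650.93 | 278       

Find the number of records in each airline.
SELECT airline, COUNT(*) as count
FROM flights
GROUP BY airline

Result:
  Alaska: 4
  Frontier: 3
  JetBlue: 2
  SkyAir: 1
  Southwest: 1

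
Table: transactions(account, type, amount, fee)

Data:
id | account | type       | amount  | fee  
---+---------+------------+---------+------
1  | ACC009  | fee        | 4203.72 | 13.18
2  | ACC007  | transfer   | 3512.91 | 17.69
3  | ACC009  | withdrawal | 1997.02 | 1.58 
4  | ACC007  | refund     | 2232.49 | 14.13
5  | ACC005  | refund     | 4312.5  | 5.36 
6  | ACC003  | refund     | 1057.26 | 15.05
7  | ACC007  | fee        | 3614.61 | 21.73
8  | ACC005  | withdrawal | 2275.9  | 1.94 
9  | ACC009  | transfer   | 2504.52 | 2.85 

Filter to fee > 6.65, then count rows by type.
SELECT type, COUNT(*)
FROM transactions
WHERE fee > 6.65
GROUP BY type

Note: WHERE filters rows before grouping.

Result:
  fee: 2
  refund: 2
  transfer: 1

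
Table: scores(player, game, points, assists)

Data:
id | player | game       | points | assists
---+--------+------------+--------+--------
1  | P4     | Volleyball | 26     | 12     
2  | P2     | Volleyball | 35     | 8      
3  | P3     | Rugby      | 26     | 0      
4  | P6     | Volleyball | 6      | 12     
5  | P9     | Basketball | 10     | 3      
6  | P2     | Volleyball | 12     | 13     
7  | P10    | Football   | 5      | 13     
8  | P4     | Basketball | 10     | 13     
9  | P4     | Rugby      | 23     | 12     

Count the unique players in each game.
SELECT game, COUNT(DISTINCT player)
FROM scores
GROUP BY game

Result:
  Basketball: 2 distinct
  Football: 1 distinct
  Rugby: 2 distinct
  Volleyball: 3 distinct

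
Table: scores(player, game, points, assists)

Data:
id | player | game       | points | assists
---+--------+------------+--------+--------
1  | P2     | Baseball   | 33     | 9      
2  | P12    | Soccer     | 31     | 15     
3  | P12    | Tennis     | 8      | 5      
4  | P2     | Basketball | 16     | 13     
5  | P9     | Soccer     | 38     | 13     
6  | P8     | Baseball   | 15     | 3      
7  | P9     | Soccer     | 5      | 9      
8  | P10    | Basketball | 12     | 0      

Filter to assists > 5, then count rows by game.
SELECT game, COUNT(*)
FROM scores
WHERE assists > 5
GROUP BY game

Note: WHERE filters rows before grouping.

Result:
  Baseball: 1
  Basketball: 1
  Soccer: 3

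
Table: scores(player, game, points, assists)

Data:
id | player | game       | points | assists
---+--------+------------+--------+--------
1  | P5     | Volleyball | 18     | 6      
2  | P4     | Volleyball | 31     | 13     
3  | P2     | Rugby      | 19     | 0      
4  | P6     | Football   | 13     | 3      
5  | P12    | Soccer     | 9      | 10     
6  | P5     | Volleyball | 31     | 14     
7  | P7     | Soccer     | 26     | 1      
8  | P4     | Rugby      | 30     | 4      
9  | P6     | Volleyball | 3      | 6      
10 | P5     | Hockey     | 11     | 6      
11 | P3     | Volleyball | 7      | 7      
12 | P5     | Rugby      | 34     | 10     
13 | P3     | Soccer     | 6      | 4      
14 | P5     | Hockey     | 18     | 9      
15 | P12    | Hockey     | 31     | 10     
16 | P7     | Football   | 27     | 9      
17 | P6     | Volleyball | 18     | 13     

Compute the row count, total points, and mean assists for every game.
SELECT game,
       COUNT(*) as cnt,
       SUM(points) as total_points,
       AVG(assists) as avg_assists
FROM scores
GROUP BY game

Result:
  Football: 2 records, 40 total points, 6.00 avg assists
  Hockey: 3 records, 60 total points, 8.33 avg assists
  Rugby: 3 records, 83 total points, 4.67 avg assists
  Soccer: 3 records, 41 total points, 5.00 avg assists
  Volleyball: 6 records, 108 total points, 9.83 avg assists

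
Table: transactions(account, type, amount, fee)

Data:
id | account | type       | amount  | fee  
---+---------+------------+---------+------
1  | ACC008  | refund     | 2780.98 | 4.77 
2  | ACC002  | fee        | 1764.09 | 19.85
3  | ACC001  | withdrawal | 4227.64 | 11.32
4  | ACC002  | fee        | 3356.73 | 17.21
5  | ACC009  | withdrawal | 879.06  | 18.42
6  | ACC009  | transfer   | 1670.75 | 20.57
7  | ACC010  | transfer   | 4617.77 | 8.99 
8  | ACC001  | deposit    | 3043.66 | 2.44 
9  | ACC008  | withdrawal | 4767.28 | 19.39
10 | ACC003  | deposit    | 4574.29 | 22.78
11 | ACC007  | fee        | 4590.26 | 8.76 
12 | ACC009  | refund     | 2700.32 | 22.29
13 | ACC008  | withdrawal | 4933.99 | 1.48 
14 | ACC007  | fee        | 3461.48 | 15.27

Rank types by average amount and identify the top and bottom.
SELECT type, AVG(amount)
FROM transactions
GROUP BY type
ORDER BY AVG(amount)

All groups:
  refund: 2740.65
  transfer: 3144.26
  fee: 3293.14
  withdrawal: 3701.99
  deposit: 3808.98

Highest: deposit (3808.98)
Lowest: refund (2740.65)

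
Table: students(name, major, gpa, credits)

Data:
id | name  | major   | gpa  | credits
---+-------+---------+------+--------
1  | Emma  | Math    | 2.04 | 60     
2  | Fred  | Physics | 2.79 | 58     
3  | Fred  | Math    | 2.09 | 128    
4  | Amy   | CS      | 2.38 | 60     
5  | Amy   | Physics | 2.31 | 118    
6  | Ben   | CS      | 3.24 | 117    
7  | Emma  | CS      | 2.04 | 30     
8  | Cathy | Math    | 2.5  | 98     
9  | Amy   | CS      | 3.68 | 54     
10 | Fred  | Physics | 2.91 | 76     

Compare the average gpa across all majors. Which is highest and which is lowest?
SELECT major, AVG(gpa)
FROM students
GROUP BY major
ORDER BY AVG(gpa)

All groups:
  Math: 2.21
  Physics: 2.67
  CS: 2.84

Highest: CS (2.84)
Lowest: Math (2.21)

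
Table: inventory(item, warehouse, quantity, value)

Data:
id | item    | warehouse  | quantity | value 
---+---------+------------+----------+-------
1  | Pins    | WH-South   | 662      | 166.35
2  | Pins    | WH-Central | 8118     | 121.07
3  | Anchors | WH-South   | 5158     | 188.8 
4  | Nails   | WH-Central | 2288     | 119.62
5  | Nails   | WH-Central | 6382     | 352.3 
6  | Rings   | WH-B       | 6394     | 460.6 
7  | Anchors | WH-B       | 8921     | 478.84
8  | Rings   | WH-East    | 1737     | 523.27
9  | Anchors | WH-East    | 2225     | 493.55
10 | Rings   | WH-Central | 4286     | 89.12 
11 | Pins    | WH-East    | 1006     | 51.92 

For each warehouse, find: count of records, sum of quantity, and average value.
SELECT warehouse,
       COUNT(*) as cnt,
       SUM(quantity) as total_quantity,
       AVG(value) as avg_value
FROM inventory
GROUP BY warehouse

Result:
  WH-B: 2 records, 15315 total quantity, 469.72 avg value
  WH-Central: 4 records, 21074 total quantity, 170.53 avg value
  WH-East: 3 records, 4968 total quantity, 356.25 avg value
  WH-South: 2 records, 5820 total quantity, 177.58 avg value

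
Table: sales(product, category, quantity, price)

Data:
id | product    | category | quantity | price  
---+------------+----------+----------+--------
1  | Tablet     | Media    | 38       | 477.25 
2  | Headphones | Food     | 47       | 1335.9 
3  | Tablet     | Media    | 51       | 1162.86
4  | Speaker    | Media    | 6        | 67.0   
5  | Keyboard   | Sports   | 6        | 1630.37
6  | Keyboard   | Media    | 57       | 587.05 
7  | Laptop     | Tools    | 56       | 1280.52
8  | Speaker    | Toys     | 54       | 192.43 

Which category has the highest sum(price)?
SELECT category, SUM(price) as val
FROM sales
GROUP BY category
ORDER BY val DESC
LIMIT 1

Result: Media with sum(price) = 2294.16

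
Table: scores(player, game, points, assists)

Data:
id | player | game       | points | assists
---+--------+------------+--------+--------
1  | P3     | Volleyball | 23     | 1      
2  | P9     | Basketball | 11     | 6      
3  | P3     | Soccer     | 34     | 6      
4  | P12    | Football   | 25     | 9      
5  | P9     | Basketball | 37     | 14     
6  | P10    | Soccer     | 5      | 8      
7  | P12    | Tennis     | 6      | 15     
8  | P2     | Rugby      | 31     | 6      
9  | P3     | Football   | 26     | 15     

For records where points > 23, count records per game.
SELECT game, COUNT(*)
FROM scores
WHERE points > 23
GROUP BY game

Note: WHERE filters rows before grouping.

Result:
  Basketball: 1
  Football: 2
  Rugby: 1
  Soccer: 1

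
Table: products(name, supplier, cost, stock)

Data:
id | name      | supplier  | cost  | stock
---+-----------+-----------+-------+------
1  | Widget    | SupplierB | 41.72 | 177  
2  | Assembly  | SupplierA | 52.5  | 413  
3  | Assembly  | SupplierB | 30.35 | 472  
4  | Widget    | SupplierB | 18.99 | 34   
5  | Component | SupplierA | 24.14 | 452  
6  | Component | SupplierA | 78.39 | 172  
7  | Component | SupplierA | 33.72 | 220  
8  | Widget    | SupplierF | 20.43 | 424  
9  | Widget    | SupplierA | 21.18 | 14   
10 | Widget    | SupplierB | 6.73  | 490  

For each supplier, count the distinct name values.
SELECT supplier, COUNT(DISTINCT name)
FROM products
GROUP BY supplier

Result:
  SupplierA: 3 distinct
  SupplierB: 2 distinct
  SupplierF: 1 distinct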